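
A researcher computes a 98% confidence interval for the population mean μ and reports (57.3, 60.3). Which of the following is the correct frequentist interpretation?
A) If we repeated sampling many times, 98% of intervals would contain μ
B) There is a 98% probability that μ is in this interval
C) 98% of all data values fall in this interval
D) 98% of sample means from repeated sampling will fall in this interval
A

A) Correct — this is the frequentist long-run coverage interpretation.
B) Wrong — μ is fixed; the randomness lives in the interval, not in μ.
C) Wrong — a CI is about the parameter μ, not individual data values.
D) Wrong — coverage applies to intervals containing μ, not to future x̄ values.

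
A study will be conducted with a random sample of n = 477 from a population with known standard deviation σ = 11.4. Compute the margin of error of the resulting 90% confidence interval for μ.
Margin of error = 0.86

Margin of error = z* · σ/√n
= 1.645 · 11.4/√477
= 1.645 · 11.4/21.8403
= 0.86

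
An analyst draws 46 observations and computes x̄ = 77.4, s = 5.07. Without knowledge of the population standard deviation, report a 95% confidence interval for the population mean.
(75.89, 78.91)

t-interval (σ unknown):
df = n - 1 = 45
t* = 2.014 for 95% confidence

Margin of error = t* · s/√n = 2.014 · 5.07/√46 = 1.51

CI: (75.89, 78.91)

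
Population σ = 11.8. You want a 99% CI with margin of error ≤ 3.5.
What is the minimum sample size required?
n ≥ 76

For margin E ≤ 3.5:
n ≥ (z* · σ / E)²
n ≥ (2.576 · 11.8 / 3.5)²
n ≥ 75.43

Minimum n = 76 (rounding up)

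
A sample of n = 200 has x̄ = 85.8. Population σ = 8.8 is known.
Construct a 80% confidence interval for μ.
(85.00, 86.60)

z-interval (σ known):
z* = 1.282 for 80% confidence

Margin of error = z* · σ/√n = 1.282 · 8.8/√200 = 0.80

CI: (85.8 - 0.80, 85.8 + 0.80) = (85.00, 86.60)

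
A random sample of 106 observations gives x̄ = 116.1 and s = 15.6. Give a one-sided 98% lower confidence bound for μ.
μ ≥ 112.95

Lower bound (one-sided):
t* = 2.080 (one-sided for 98%)
Lower bound = x̄ - t* · s/√n = 116.1 - 2.080 · 15.6/√106 = 112.95

We are 98% confident that μ ≥ 112.95.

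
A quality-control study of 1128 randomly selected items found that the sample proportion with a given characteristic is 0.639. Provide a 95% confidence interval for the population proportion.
(0.611, 0.667)

Proportion CI:
SE = √(p̂(1-p̂)/n) = √(0.639 · 0.361 / 1128) = 0.01430

z* = 1.960
Margin = z* · SE = 1.960 · 0.01430 = 0.0280

CI: 0.639 ± 0.0280 = (0.611, 0.667)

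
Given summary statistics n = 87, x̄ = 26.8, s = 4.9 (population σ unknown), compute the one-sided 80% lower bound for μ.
μ ≥ 26.36

Lower bound (one-sided):
t* = 0.846 (one-sided for 80%)
Lower bound = x̄ - t* · s/√n = 26.8 - 0.846 · 4.9/√87 = 26.36

We are 80% confident that μ ≥ 26.36.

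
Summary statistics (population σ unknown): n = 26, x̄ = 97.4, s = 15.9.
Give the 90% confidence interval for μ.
(92.07, 102.73)

t-interval (σ unknown):
df = n - 1 = 25
t* = 1.708 for 90% confidence

Margin of error = t* · s/√n = 1.708 · 15.9/√26 = 5.33

CI: (92.07, 102.73)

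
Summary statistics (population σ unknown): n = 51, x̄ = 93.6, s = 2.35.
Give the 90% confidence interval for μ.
(93.05, 94.15)

t-interval (σ unknown):
df = n - 1 = 50
t* = 1.676 for 90% confidence

Margin of error = t* · s/√n = 1.676 · 2.35/√51 = 0.55

CI: (93.05, 94.15)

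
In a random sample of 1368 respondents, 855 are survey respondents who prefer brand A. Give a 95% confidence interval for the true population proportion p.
(0.599, 0.651)

Proportion CI:
p̂ = 855/1368 = 0.62500
SE = √(p̂(1-p̂)/n) = √(0.62500 · 0.37500 / 1368) = 0.01309

z* = 1.960
Margin = z* · SE = 1.960 · 0.01309 = 0.0257

CI: 0.62500 ± 0.0257 = (0.599, 0.651)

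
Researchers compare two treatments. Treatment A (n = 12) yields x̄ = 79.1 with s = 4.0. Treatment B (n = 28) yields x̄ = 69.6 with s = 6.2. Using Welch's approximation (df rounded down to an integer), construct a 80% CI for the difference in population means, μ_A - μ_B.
(7.35, 11.65)

Difference: x̄₁ - x̄₂ = 9.50
SE = √(s₁²/n₁ + s₂²/n₂) = √(4.0²/12 + 6.2²/28) = 1.6451
df = 31.65 → 31 (Welch–Satterthwaite, rounded down)
t* = 1.309

CI: 9.50 ± 1.309 · 1.6451 = 9.50 ± 2.15 = (7.35, 11.65)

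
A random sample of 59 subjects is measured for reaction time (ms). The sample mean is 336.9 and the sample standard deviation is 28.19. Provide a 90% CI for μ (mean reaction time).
(330.76, 343.04)

t-interval (σ unknown):
df = n - 1 = 58
t* = 1.672 for 90% confidence

Margin of error = t* · s/√n = 1.672 · 28.19/√59 = 6.14

CI: (330.76, 343.04)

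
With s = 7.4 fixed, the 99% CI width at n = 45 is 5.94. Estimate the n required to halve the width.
n ≈ 180

CI width ∝ 1/√n
To reduce width by factor 2, need √n to grow by 2 → need 2² = 4 times as many samples.

Current: n = 45, width = 5.94
New: n = 180, width ≈ 2.87

Width reduced by factor of 5.94/2.87 = 2.07.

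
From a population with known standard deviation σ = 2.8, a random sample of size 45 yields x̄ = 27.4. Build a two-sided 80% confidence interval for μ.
(26.86, 27.94)

z-interval (σ known):
z* = 1.282 for 80% confidence

Margin of error = z* · σ/√n = 1.282 · 2.8/√45 = 0.54

CI: (27.4 - 0.54, 27.4 + 0.54) = (26.86, 27.94)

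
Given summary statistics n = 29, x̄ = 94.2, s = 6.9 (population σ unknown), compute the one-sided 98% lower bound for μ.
μ ≥ 91.44

Lower bound (one-sided):
t* = 2.154 (one-sided for 98%)
Lower bound = x̄ - t* · s/√n = 94.2 - 2.154 · 6.9/√29 = 91.44

We are 98% confident that μ ≥ 91.44.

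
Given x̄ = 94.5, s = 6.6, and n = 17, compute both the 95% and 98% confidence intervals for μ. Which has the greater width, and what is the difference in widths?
98% CI is wider by 1.48

df = 16
95% CI: t* = 2.120, (91.11, 97.89), width = 2 · t* · s/√n = 6.79
98% CI: t* = 2.583, (90.37, 98.63), width = 2 · t* · s/√n = 8.27

The 98% CI is wider by 8.27 - 6.79 = 1.48.
Higher confidence requires a wider interval.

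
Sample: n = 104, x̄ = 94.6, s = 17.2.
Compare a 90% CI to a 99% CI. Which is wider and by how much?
99% CI is wider by 3.25

df = 103
90% CI: t* = 1.660, (91.80, 97.40), width = 2 · t* · s/√n = 5.60
99% CI: t* = 2.624, (90.17, 99.03), width = 2 · t* · s/√n = 8.85

The 99% CI is wider by 8.85 - 5.60 = 3.25.
Higher confidence requires a wider interval.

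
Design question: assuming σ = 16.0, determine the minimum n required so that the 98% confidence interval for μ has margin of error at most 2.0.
n ≥ 347

For margin E ≤ 2.0:
n ≥ (z* · σ / E)²
n ≥ (2.326 · 16.0 / 2.0)²
n ≥ 346.26

Minimum n = 347 (rounding up)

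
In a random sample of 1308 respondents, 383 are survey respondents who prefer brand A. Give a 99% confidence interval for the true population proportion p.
(0.260, 0.325)

Proportion CI:
p̂ = 383/1308 = 0.29281
SE = √(p̂(1-p̂)/n) = √(0.29281 · 0.70719 / 1308) = 0.01258

z* = 2.576
Margin = z* · SE = 2.576 · 0.01258 = 0.0324

CI: 0.29281 ± 0.0324 = (0.260, 0.325)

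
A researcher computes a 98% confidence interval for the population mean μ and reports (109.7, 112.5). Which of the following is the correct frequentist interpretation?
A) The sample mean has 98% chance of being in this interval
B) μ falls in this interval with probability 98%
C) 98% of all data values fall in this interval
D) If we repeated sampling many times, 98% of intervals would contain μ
D

A) Wrong — x̄ is observed and sits in the interval by construction.
B) Wrong — μ is fixed; the randomness lives in the interval, not in μ.
C) Wrong — a CI is about the parameter μ, not individual data values.
D) Correct — this is the frequentist long-run coverage interpretation.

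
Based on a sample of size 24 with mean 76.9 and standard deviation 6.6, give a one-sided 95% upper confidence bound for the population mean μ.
μ ≤ 79.21

Upper bound (one-sided):
t* = 1.714 (one-sided for 95%)
Upper bound = x̄ + t* · s/√n = 76.9 + 1.714 · 6.6/√24 = 79.21

We are 95% confident that μ ≤ 79.21.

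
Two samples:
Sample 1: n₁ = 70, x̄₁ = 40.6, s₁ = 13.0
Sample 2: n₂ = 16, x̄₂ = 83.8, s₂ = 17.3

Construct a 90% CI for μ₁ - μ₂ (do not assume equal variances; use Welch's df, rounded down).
(-51.15, -35.25)

Difference: x̄₁ - x̄₂ = -43.20
SE = √(s₁²/n₁ + s₂²/n₂) = √(13.0²/70 + 17.3²/16) = 4.5956
df = 19.05 → 19 (Welch–Satterthwaite, rounded down)
t* = 1.729

CI: -43.20 ± 1.729 · 4.5956 = -43.20 ± 7.95 = (-51.15, -35.25)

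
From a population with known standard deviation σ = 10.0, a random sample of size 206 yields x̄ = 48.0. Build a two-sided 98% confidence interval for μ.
(46.38, 49.62)

z-interval (σ known):
z* = 2.326 for 98% confidence

Margin of error = z* · σ/√n = 2.326 · 10.0/√206 = 1.62

CI: (48.0 - 1.62, 48.0 + 1.62) = (46.38, 49.62)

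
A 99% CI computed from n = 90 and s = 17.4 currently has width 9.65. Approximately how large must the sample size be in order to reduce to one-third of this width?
n ≈ 810

CI width ∝ 1/√n
To reduce width by factor 3, need √n to grow by 3 → need 3² = 9 times as many samples.

Current: n = 90, width = 9.65
New: n = 810, width ≈ 3.16

Width reduced by factor of 9.65/3.16 = 3.05.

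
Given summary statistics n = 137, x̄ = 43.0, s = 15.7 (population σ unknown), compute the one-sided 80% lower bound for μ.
μ ≥ 41.87

Lower bound (one-sided):
t* = 0.844 (one-sided for 80%)
Lower bound = x̄ - t* · s/√n = 43.0 - 0.844 · 15.7/√137 = 41.87

We are 80% confident that μ ≥ 41.87.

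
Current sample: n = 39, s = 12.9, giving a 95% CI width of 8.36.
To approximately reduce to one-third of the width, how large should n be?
n ≈ 351

CI width ∝ 1/√n
To reduce width by factor 3, need √n to grow by 3 → need 3² = 9 times as many samples.

Current: n = 39, width = 8.36
New: n = 351, width ≈ 2.71

Width reduced by factor of 8.36/2.71 = 3.08.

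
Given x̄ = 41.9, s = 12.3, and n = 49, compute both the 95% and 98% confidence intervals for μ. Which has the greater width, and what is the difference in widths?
98% CI is wider by 1.39

df = 48
95% CI: t* = 2.011, (38.37, 45.43), width = 2 · t* · s/√n = 7.07
98% CI: t* = 2.407, (37.67, 46.13), width = 2 · t* · s/√n = 8.46

The 98% CI is wider by 8.46 - 7.07 = 1.39.
Higher confidence requires a wider interval.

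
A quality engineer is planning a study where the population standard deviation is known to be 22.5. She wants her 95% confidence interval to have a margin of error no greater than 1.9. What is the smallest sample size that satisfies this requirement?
n ≥ 539

For margin E ≤ 1.9:
n ≥ (z* · σ / E)²
n ≥ (1.960 · 22.5 / 1.9)²
n ≥ 538.73

Minimum n = 539 (rounding up)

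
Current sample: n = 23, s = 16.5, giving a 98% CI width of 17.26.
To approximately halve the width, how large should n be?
n ≈ 92

CI width ∝ 1/√n
To reduce width by factor 2, need √n to grow by 2 → need 2² = 4 times as many samples.

Current: n = 23, width = 17.26
New: n = 92, width ≈ 8.15

Width reduced by factor of 17.26/8.15 = 2.12.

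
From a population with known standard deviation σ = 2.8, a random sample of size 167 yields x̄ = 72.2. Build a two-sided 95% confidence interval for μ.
(71.78, 72.62)

z-interval (σ known):
z* = 1.960 for 95% confidence

Margin of error = z* · σ/√n = 1.960 · 2.8/√167 = 0.42

CI: (72.2 - 0.42, 72.2 + 0.42) = (71.78, 72.62)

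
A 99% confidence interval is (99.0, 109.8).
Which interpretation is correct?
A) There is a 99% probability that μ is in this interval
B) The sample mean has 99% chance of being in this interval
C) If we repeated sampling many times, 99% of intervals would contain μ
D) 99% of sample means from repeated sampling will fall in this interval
C

A) Wrong — μ is fixed; the randomness lives in the interval, not in μ.
B) Wrong — x̄ is observed and sits in the interval by construction.
C) Correct — this is the frequentist long-run coverage interpretation.
D) Wrong — coverage applies to intervals containing μ, not to future x̄ values.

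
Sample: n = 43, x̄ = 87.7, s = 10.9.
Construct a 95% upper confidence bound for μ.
μ ≤ 90.50

Upper bound (one-sided):
t* = 1.682 (one-sided for 95%)
Upper bound = x̄ + t* · s/√n = 87.7 + 1.682 · 10.9/√43 = 90.50

We are 95% confident that μ ≤ 90.50.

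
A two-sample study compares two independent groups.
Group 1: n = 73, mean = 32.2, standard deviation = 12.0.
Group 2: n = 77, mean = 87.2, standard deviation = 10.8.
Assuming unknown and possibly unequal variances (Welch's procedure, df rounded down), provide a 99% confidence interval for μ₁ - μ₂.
(-59.87, -50.13)

Difference: x̄₁ - x̄₂ = -55.00
SE = √(s₁²/n₁ + s₂²/n₂) = √(12.0²/73 + 10.8²/77) = 1.8675
df = 144.38 → 144 (Welch–Satterthwaite, rounded down)
t* = 2.610

CI: -55.00 ± 2.610 · 1.8675 = -55.00 ± 4.87 = (-59.87, -50.13)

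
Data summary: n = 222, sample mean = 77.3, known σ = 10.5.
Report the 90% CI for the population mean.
(76.14, 78.46)

z-interval (σ known):
z* = 1.645 for 90% confidence

Margin of error = z* · σ/√n = 1.645 · 10.5/√222 = 1.16

CI: (77.3 - 1.16, 77.3 + 1.16) = (76.14, 78.46)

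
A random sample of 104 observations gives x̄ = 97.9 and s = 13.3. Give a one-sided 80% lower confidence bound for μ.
μ ≥ 96.80

Lower bound (one-sided):
t* = 0.845 (one-sided for 80%)
Lower bound = x̄ - t* · s/√n = 97.9 - 0.845 · 13.3/√104 = 96.80

We are 80% confident that μ ≥ 96.80.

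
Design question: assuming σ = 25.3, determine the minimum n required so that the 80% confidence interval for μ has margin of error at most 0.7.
n ≥ 2147

For margin E ≤ 0.7:
n ≥ (z* · σ / E)²
n ≥ (1.282 · 25.3 / 0.7)²
n ≥ 2146.95

Minimum n = 2147 (rounding up)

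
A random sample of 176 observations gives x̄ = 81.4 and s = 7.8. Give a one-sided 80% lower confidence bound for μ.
μ ≥ 80.90

Lower bound (one-sided):
t* = 0.844 (one-sided for 80%)
Lower bound = x̄ - t* · s/√n = 81.4 - 0.844 · 7.8/√176 = 80.90

We are 80% confident that μ ≥ 80.90.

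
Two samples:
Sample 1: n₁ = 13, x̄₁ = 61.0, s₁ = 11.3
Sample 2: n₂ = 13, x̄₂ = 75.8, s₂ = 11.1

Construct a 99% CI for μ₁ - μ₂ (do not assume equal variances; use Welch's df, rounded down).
(-27.13, -2.47)

Difference: x̄₁ - x̄₂ = -14.80
SE = √(s₁²/n₁ + s₂²/n₂) = √(11.3²/13 + 11.1²/13) = 4.3932
df = 23.99 → 23 (Welch–Satterthwaite, rounded down)
t* = 2.807

CI: -14.80 ± 2.807 · 4.3932 = -14.80 ± 12.33 = (-27.13, -2.47)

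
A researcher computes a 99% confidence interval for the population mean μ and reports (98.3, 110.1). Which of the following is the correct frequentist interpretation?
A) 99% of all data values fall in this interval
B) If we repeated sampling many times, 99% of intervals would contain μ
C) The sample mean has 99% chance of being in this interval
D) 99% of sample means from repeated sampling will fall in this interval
B

A) Wrong — a CI is about the parameter μ, not individual data values.
B) Correct — this is the frequentist long-run coverage interpretation.
C) Wrong — x̄ is observed and sits in the interval by construction.
D) Wrong — coverage applies to intervals containing μ, not to future x̄ values.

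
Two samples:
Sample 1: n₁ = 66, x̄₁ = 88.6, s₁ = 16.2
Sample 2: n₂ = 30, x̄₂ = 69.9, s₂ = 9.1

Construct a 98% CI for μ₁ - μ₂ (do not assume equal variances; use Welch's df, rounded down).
(12.55, 24.85)

Difference: x̄₁ - x̄₂ = 18.70
SE = √(s₁²/n₁ + s₂²/n₂) = √(16.2²/66 + 9.1²/30) = 2.5955
df = 89.69 → 89 (Welch–Satterthwaite, rounded down)
t* = 2.369

CI: 18.70 ± 2.369 · 2.5955 = 18.70 ± 6.15 = (12.55, 24.85)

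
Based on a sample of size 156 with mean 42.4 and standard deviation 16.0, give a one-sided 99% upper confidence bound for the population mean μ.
μ ≤ 45.41

Upper bound (one-sided):
t* = 2.351 (one-sided for 99%)
Upper bound = x̄ + t* · s/√n = 42.4 + 2.351 · 16.0/√156 = 45.41

We are 99% confident that μ ≤ 45.41.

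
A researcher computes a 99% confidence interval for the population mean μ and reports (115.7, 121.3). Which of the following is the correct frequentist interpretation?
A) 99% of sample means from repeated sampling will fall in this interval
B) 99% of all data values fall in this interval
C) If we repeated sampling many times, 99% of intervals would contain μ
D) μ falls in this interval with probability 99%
C

A) Wrong — coverage applies to intervals containing μ, not to future x̄ values.
B) Wrong — a CI is about the parameter μ, not individual data values.
C) Correct — this is the frequentist long-run coverage interpretation.
D) Wrong — μ is fixed; the randomness lives in the interval, not in μ.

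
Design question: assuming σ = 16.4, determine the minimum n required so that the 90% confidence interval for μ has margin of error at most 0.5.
n ≥ 2912

For margin E ≤ 0.5:
n ≥ (z* · σ / E)²
n ≥ (1.645 · 16.4 / 0.5)²
n ≥ 2911.25

Minimum n = 2912 (rounding up)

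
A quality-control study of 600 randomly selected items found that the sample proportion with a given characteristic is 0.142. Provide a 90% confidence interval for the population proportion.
(0.119, 0.165)

Proportion CI:
SE = √(p̂(1-p̂)/n) = √(0.142 · 0.858 / 600) = 0.01425

z* = 1.645
Margin = z* · SE = 1.645 · 0.01425 = 0.0234

CI: 0.142 ± 0.0234 = (0.119, 0.165)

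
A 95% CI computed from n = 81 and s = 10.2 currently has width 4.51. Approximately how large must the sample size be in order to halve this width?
n ≈ 324

CI width ∝ 1/√n
To reduce width by factor 2, need √n to grow by 2 → need 2² = 4 times as many samples.

Current: n = 81, width = 4.51
New: n = 324, width ≈ 2.23

Width reduced by factor of 4.51/2.23 = 2.02.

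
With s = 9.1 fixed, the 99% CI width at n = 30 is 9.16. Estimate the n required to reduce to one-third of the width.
n ≈ 270

CI width ∝ 1/√n
To reduce width by factor 3, need √n to grow by 3 → need 3² = 9 times as many samples.

Current: n = 30, width = 9.16
New: n = 270, width ≈ 2.87

Width reduced by factor of 9.16/2.87 = 3.19.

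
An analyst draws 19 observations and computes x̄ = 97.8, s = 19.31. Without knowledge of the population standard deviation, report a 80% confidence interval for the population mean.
(91.91, 103.69)

t-interval (σ unknown):
df = n - 1 = 18
t* = 1.330 for 80% confidence

Margin of error = t* · s/√n = 1.330 · 19.31/√19 = 5.89

CI: (91.91, 103.69)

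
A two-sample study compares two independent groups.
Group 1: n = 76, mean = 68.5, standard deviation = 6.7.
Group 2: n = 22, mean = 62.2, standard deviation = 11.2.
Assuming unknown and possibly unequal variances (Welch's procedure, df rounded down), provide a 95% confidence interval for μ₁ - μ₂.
(1.13, 11.47)

Difference: x̄₁ - x̄₂ = 6.30
SE = √(s₁²/n₁ + s₂²/n₂) = √(6.7²/76 + 11.2²/22) = 2.5085
df = 25.50 → 25 (Welch–Satterthwaite, rounded down)
t* = 2.060

CI: 6.30 ± 2.060 · 2.5085 = 6.30 ± 5.17 = (1.13, 11.47)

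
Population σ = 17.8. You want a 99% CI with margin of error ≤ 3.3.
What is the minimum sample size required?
n ≥ 194

For margin E ≤ 3.3:
n ≥ (z* · σ / E)²
n ≥ (2.576 · 17.8 / 3.3)²
n ≥ 193.07

Minimum n = 194 (rounding up)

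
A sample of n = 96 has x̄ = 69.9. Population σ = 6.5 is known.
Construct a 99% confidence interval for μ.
(68.19, 71.61)

z-interval (σ known):
z* = 2.576 for 99% confidence

Margin of error = z* · σ/√n = 2.576 · 6.5/√96 = 1.71

CI: (69.9 - 1.71, 69.9 + 1.71) = (68.19, 71.61)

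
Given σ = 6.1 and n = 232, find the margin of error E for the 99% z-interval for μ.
Margin of error = 1.03

Margin of error = z* · σ/√n
= 2.576 · 6.1/√232
= 2.576 · 6.1/15.2315
= 1.03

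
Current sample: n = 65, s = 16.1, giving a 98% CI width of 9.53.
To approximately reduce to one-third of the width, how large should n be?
n ≈ 585

CI width ∝ 1/√n
To reduce width by factor 3, need √n to grow by 3 → need 3² = 9 times as many samples.

Current: n = 65, width = 9.53
New: n = 585, width ≈ 3.11

Width reduced by factor of 9.53/3.11 = 3.06.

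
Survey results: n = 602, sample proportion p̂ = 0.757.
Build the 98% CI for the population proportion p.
(0.716, 0.798)

Proportion CI:
SE = √(p̂(1-p̂)/n) = √(0.757 · 0.243 / 602) = 0.01748

z* = 2.326
Margin = z* · SE = 2.326 · 0.01748 = 0.0407

CI: 0.757 ± 0.0407 = (0.716, 0.798)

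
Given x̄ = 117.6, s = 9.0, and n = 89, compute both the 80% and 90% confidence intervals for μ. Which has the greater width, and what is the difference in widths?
90% CI is wider by 0.71

df = 88
80% CI: t* = 1.291, (116.37, 118.83), width = 2 · t* · s/√n = 2.46
90% CI: t* = 1.662, (116.01, 119.19), width = 2 · t* · s/√n = 3.17

The 90% CI is wider by 3.17 - 2.46 = 0.71.
Higher confidence requires a wider interval.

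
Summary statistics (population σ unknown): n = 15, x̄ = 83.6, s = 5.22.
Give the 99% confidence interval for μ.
(79.59, 87.61)

t-interval (σ unknown):
df = n - 1 = 14
t* = 2.977 for 99% confidence

Margin of error = t* · s/√n = 2.977 · 5.22/√15 = 4.01

CI: (79.59, 87.61)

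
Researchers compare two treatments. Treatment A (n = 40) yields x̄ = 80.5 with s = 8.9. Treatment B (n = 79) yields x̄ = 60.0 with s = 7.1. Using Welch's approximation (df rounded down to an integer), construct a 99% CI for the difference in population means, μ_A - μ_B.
(16.20, 24.80)

Difference: x̄₁ - x̄₂ = 20.50
SE = √(s₁²/n₁ + s₂²/n₂) = √(8.9²/40 + 7.1²/79) = 1.6181
df = 64.82 → 64 (Welch–Satterthwaite, rounded down)
t* = 2.655

CI: 20.50 ± 2.655 · 1.6181 = 20.50 ± 4.30 = (16.20, 24.80)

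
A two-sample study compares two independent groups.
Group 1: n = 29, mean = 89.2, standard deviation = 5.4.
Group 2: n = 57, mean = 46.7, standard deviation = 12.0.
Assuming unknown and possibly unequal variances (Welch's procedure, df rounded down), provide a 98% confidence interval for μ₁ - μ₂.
(38.04, 46.96)

Difference: x̄₁ - x̄₂ = 42.50
SE = √(s₁²/n₁ + s₂²/n₂) = √(5.4²/29 + 12.0²/57) = 1.8793
df = 83.12 → 83 (Welch–Satterthwaite, rounded down)
t* = 2.372

CI: 42.50 ± 2.372 · 1.8793 = 42.50 ± 4.46 = (38.04, 46.96)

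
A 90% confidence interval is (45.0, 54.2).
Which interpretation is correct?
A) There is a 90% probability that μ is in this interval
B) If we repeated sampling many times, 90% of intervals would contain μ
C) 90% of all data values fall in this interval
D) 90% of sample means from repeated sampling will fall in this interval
B

A) Wrong — μ is fixed; the randomness lives in the interval, not in μ.
B) Correct — this is the frequentist long-run coverage interpretation.
C) Wrong — a CI is about the parameter μ, not individual data values.
D) Wrong — coverage applies to intervals containing μ, not to future x̄ values.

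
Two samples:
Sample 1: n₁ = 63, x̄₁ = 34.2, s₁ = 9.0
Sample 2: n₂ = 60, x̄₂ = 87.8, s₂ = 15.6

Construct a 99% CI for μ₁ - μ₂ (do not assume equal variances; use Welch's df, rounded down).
(-59.68, -47.52)

Difference: x̄₁ - x̄₂ = -53.60
SE = √(s₁²/n₁ + s₂²/n₂) = √(9.0²/63 + 15.6²/60) = 2.3112
df = 93.40 → 93 (Welch–Satterthwaite, rounded down)
t* = 2.630

CI: -53.60 ± 2.630 · 2.3112 = -53.60 ± 6.08 = (-59.68, -47.52)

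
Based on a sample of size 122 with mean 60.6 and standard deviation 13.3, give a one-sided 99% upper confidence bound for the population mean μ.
μ ≤ 63.44

Upper bound (one-sided):
t* = 2.358 (one-sided for 99%)
Upper bound = x̄ + t* · s/√n = 60.6 + 2.358 · 13.3/√122 = 63.44

We are 99% confident that μ ≤ 63.44.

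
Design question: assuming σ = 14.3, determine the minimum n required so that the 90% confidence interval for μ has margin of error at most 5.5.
n ≥ 19

For margin E ≤ 5.5:
n ≥ (z* · σ / E)²
n ≥ (1.645 · 14.3 / 5.5)²
n ≥ 18.29

Minimum n = 19 (rounding up)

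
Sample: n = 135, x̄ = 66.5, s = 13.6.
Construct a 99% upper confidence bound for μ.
μ ≤ 69.26

Upper bound (one-sided):
t* = 2.354 (one-sided for 99%)
Upper bound = x̄ + t* · s/√n = 66.5 + 2.354 · 13.6/√135 = 69.26

We are 99% confident that μ ≤ 69.26.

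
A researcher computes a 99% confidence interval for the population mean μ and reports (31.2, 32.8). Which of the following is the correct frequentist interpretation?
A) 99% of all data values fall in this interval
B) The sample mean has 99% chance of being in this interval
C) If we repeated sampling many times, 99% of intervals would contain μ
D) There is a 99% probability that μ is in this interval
C

A) Wrong — a CI is about the parameter μ, not individual data values.
B) Wrong — x̄ is observed and sits in the interval by construction.
C) Correct — this is the frequentist long-run coverage interpretation.
D) Wrong — μ is fixed; the randomness lives in the interval, not in μ.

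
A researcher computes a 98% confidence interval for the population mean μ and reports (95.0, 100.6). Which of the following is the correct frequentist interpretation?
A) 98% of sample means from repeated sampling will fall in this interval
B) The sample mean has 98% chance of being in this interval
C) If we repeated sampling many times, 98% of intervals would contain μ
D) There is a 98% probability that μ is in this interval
C

A) Wrong — coverage applies to intervals containing μ, not to future x̄ values.
B) Wrong — x̄ is observed and sits in the interval by construction.
C) Correct — this is the frequentist long-run coverage interpretation.
D) Wrong — μ is fixed; the randomness lives in the interval, not in μ.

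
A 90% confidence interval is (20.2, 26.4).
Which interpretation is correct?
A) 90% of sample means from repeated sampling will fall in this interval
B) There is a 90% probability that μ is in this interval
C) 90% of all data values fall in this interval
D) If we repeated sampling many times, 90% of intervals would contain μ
D

A) Wrong — coverage applies to intervals containing μ, not to future x̄ values.
B) Wrong — μ is fixed; the randomness lives in the interval, not in μ.
C) Wrong — a CI is about the parameter μ, not individual data values.
D) Correct — this is the frequentist long-run coverage interpretation.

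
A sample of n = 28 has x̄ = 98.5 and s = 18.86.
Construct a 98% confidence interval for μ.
(89.69, 107.31)

t-interval (σ unknown):
df = n - 1 = 27
t* = 2.473 for 98% confidence

Margin of error = t* · s/√n = 2.473 · 18.86/√28 = 8.81

CI: (89.69, 107.31)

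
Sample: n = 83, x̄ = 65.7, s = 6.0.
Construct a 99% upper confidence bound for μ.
μ ≤ 67.26

Upper bound (one-sided):
t* = 2.373 (one-sided for 99%)
Upper bound = x̄ + t* · s/√n = 65.7 + 2.373 · 6.0/√83 = 67.26

We are 99% confident that μ ≤ 67.26.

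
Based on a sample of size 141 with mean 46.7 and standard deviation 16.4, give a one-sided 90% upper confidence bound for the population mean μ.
μ ≤ 48.48

Upper bound (one-sided):
t* = 1.288 (one-sided for 90%)
Upper bound = x̄ + t* · s/√n = 46.7 + 1.288 · 16.4/√141 = 48.48

We are 90% confident that μ ≤ 48.48.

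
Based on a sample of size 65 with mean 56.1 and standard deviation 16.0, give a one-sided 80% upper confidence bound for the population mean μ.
μ ≤ 57.78

Upper bound (one-sided):
t* = 0.847 (one-sided for 80%)
Upper bound = x̄ + t* · s/√n = 56.1 + 0.847 · 16.0/√65 = 57.78

We are 80% confident that μ ≤ 57.78.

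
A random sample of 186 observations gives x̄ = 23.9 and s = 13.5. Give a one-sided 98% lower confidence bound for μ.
μ ≥ 21.85

Lower bound (one-sided):
t* = 2.068 (one-sided for 98%)
Lower bound = x̄ - t* · s/√n = 23.9 - 2.068 · 13.5/√186 = 21.85

We are 98% confident that μ ≥ 21.85.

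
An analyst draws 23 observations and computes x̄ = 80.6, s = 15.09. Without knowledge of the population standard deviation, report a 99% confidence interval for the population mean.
(71.73, 89.47)

t-interval (σ unknown):
df = n - 1 = 22
t* = 2.819 for 99% confidence

Margin of error = t* · s/√n = 2.819 · 15.09/√23 = 8.87

CI: (71.73, 89.47)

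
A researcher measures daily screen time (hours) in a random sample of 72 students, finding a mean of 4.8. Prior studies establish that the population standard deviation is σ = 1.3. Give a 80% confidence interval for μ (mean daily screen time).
(4.60, 5.00)

z-interval (σ known):
z* = 1.282 for 80% confidence

Margin of error = z* · σ/√n = 1.282 · 1.3/√72 = 0.20

CI: (4.8 - 0.20, 4.8 + 0.20) = (4.60, 5.00)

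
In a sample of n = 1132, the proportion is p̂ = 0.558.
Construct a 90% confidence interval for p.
(0.534, 0.582)

Proportion CI:
SE = √(p̂(1-p̂)/n) = √(0.558 · 0.442 / 1132) = 0.01476

z* = 1.645
Margin = z* · SE = 1.645 · 0.01476 = 0.0243

CI: 0.558 ± 0.0243 = (0.534, 0.582)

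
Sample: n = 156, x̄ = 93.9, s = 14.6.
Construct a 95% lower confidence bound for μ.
μ ≥ 91.97

Lower bound (one-sided):
t* = 1.655 (one-sided for 95%)
Lower bound = x̄ - t* · s/√n = 93.9 - 1.655 · 14.6/√156 = 91.97

We are 95% confident that μ ≥ 91.97.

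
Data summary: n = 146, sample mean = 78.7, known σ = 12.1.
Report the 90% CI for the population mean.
(77.05, 80.35)

z-interval (σ known):
z* = 1.645 for 90% confidence

Margin of error = z* · σ/√n = 1.645 · 12.1/√146 = 1.65

CI: (78.7 - 1.65, 78.7 + 1.65) = (77.05, 80.35)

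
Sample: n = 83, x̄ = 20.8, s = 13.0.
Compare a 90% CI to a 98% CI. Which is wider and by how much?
98% CI is wider by 2.02

df = 82
90% CI: t* = 1.664, (18.43, 23.17), width = 2 · t* · s/√n = 4.75
98% CI: t* = 2.373, (17.41, 24.19), width = 2 · t* · s/√n = 6.77

The 98% CI is wider by 6.77 - 4.75 = 2.02.
Higher confidence requires a wider interval.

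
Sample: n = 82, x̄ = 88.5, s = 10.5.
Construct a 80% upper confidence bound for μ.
μ ≤ 89.48

Upper bound (one-sided):
t* = 0.846 (one-sided for 80%)
Upper bound = x̄ + t* · s/√n = 88.5 + 0.846 · 10.5/√82 = 89.48

We are 80% confident that μ ≤ 89.48.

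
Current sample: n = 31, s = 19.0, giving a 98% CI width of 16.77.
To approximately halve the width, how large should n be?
n ≈ 124

CI width ∝ 1/√n
To reduce width by factor 2, need √n to grow by 2 → need 2² = 4 times as many samples.

Current: n = 31, width = 16.77
New: n = 124, width ≈ 8.04

Width reduced by factor of 16.77/8.04 = 2.09.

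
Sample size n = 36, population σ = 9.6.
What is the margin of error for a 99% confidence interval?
Margin of error = 4.12

Margin of error = z* · σ/√n
= 2.576 · 9.6/√36
= 2.576 · 9.6/6.0000
= 4.12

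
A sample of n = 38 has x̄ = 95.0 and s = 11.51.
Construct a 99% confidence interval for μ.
(89.93, 100.07)

t-interval (σ unknown):
df = n - 1 = 37
t* = 2.715 for 99% confidence

Margin of error = t* · s/√n = 2.715 · 11.51/√38 = 5.07

CI: (89.93, 100.07)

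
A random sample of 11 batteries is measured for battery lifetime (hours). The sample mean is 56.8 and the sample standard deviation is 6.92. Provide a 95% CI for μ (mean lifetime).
(52.15, 61.45)

t-interval (σ unknown):
df = n - 1 = 10
t* = 2.228 for 95% confidence

Margin of error = t* · s/√n = 2.228 · 6.92/√11 = 4.65

CI: (52.15, 61.45)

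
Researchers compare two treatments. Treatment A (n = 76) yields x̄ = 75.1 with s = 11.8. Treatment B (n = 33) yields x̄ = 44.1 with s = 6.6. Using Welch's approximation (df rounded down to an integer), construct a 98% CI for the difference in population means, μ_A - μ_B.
(26.80, 35.20)

Difference: x̄₁ - x̄₂ = 31.00
SE = √(s₁²/n₁ + s₂²/n₂) = √(11.8²/76 + 6.6²/33) = 1.7754
df = 100.15 → 100 (Welch–Satterthwaite, rounded down)
t* = 2.364

CI: 31.00 ± 2.364 · 1.7754 = 31.00 ± 4.20 = (26.80, 35.20)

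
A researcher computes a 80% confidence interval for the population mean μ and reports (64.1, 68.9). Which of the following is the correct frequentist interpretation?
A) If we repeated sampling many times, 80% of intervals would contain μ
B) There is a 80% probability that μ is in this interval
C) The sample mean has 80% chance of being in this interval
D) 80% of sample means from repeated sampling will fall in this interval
A

A) Correct — this is the frequentist long-run coverage interpretation.
B) Wrong — μ is fixed; the randomness lives in the interval, not in μ.
C) Wrong — x̄ is observed and sits in the interval by construction.
D) Wrong — coverage applies to intervals containing μ, not to future x̄ values.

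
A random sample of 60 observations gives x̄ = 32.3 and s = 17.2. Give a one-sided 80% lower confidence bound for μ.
μ ≥ 30.42

Lower bound (one-sided):
t* = 0.848 (one-sided for 80%)
Lower bound = x̄ - t* · s/√n = 32.3 - 0.848 · 17.2/√60 = 30.42

We are 80% confident that μ ≥ 30.42.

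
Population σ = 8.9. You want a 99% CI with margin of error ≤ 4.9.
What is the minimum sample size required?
n ≥ 22

For margin E ≤ 4.9:
n ≥ (z* · σ / E)²
n ≥ (2.576 · 8.9 / 4.9)²
n ≥ 21.89

Minimum n = 22 (rounding up)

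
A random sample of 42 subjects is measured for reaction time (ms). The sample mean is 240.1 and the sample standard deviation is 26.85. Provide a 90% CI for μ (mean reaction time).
(233.13, 247.07)

t-interval (σ unknown):
df = n - 1 = 41
t* = 1.683 for 90% confidence

Margin of error = t* · s/√n = 1.683 · 26.85/√42 = 6.97

CI: (233.13, 247.07)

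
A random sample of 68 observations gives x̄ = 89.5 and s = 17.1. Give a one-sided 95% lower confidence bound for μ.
μ ≥ 86.04

Lower bound (one-sided):
t* = 1.668 (one-sided for 95%)
Lower bound = x̄ - t* · s/√n = 89.5 - 1.668 · 17.1/√68 = 86.04

We are 95% confident that μ ≥ 86.04.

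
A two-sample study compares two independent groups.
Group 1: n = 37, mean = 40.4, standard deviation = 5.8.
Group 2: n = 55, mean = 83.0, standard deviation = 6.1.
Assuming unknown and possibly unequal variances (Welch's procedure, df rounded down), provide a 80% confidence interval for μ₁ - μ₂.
(-44.23, -40.97)

Difference: x̄₁ - x̄₂ = -42.60
SE = √(s₁²/n₁ + s₂²/n₂) = √(5.8²/37 + 6.1²/55) = 1.2593
df = 79.98 → 79 (Welch–Satterthwaite, rounded down)
t* = 1.292

CI: -42.60 ± 1.292 · 1.2593 = -42.60 ± 1.63 = (-44.23, -40.97)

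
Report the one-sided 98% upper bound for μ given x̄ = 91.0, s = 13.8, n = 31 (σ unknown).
μ ≤ 96.32

Upper bound (one-sided):
t* = 2.147 (one-sided for 98%)
Upper bound = x̄ + t* · s/√n = 91.0 + 2.147 · 13.8/√31 = 96.32

We are 98% confident that μ ≤ 96.32.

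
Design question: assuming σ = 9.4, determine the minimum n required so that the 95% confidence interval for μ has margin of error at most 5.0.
n ≥ 14

For margin E ≤ 5.0:
n ≥ (z* · σ / E)²
n ≥ (1.960 · 9.4 / 5.0)²
n ≥ 13.58

Minimum n = 14 (rounding up)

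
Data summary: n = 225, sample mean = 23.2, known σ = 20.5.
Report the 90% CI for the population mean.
(20.95, 25.45)

z-interval (σ known):
z* = 1.645 for 90% confidence

Margin of error = z* · σ/√n = 1.645 · 20.5/√225 = 2.25

CI: (23.2 - 2.25, 23.2 + 2.25) = (20.95, 25.45)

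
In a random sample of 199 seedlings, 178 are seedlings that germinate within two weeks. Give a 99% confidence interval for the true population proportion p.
(0.838, 0.951)

Proportion CI:
p̂ = 178/199 = 0.89447
SE = √(p̂(1-p̂)/n) = √(0.89447 · 0.10553 / 199) = 0.02178

z* = 2.576
Margin = z* · SE = 2.576 · 0.02178 = 0.0561

CI: 0.89447 ± 0.0561 = (0.838, 0.951)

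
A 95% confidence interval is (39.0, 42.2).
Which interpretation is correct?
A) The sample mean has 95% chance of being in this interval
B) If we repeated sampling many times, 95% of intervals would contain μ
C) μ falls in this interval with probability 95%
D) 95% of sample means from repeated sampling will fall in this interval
B

A) Wrong — x̄ is observed and sits in the interval by construction.
B) Correct — this is the frequentist long-run coverage interpretation.
C) Wrong — μ is fixed; the randomness lives in the interval, not in μ.
D) Wrong — coverage applies to intervals containing μ, not to future x̄ values.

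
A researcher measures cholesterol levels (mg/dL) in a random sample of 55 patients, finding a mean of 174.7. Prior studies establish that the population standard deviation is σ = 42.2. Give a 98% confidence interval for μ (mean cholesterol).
(161.46, 187.94)

z-interval (σ known):
z* = 2.326 for 98% confidence

Margin of error = z* · σ/√n = 2.326 · 42.2/√55 = 13.24

CI: (174.7 - 13.24, 174.7 + 13.24) = (161.46, 187.94)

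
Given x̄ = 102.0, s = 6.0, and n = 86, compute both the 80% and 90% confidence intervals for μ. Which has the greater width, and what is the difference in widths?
90% CI is wider by 0.48

df = 85
80% CI: t* = 1.292, (101.16, 102.84), width = 2 · t* · s/√n = 1.67
90% CI: t* = 1.663, (100.92, 103.08), width = 2 · t* · s/√n = 2.15

The 90% CI is wider by 2.15 - 1.67 = 0.48.
Higher confidence requires a wider interval.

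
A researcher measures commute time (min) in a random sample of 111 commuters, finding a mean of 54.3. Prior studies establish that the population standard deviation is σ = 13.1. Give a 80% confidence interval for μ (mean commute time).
(52.71, 55.89)

z-interval (σ known):
z* = 1.282 for 80% confidence

Margin of error = z* · σ/√n = 1.282 · 13.1/√111 = 1.59

CI: (54.3 - 1.59, 54.3 + 1.59) = (52.71, 55.89)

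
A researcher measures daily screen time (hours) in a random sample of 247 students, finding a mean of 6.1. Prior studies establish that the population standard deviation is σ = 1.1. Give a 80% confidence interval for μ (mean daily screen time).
(6.01, 6.19)

z-interval (σ known):
z* = 1.282 for 80% confidence

Margin of error = z* · σ/√n = 1.282 · 1.1/√247 = 0.09

CI: (6.1 - 0.09, 6.1 + 0.09) = (6.01, 6.19)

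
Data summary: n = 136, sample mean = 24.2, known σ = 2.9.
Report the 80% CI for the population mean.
(23.88, 24.52)

z-interval (σ known):
z* = 1.282 for 80% confidence

Margin of error = z* · σ/√n = 1.282 · 2.9/√136 = 0.32

CI: (24.2 - 0.32, 24.2 + 0.32) = (23.88, 24.52)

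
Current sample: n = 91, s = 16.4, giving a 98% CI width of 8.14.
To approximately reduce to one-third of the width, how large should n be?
n ≈ 819

CI width ∝ 1/√n
To reduce width by factor 3, need √n to grow by 3 → need 3² = 9 times as many samples.

Current: n = 91, width = 8.14
New: n = 819, width ≈ 2.67

Width reduced by factor of 8.14/2.67 = 3.05.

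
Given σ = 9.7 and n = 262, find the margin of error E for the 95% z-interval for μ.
Margin of error = 1.17

Margin of error = z* · σ/√n
= 1.960 · 9.7/√262
= 1.960 · 9.7/16.1864
= 1.17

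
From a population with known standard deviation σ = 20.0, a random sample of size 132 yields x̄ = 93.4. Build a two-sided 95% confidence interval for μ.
(89.99, 96.81)

z-interval (σ known):
z* = 1.960 for 95% confidence

Margin of error = z* · σ/√n = 1.960 · 20.0/√132 = 3.41

CI: (93.4 - 3.41, 93.4 + 3.41) = (89.99, 96.81)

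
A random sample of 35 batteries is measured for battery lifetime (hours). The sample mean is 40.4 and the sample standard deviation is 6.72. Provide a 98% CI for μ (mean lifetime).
(37.63, 43.17)

t-interval (σ unknown):
df = n - 1 = 34
t* = 2.441 for 98% confidence

Margin of error = t* · s/√n = 2.441 · 6.72/√35 = 2.77

CI: (37.63, 43.17)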